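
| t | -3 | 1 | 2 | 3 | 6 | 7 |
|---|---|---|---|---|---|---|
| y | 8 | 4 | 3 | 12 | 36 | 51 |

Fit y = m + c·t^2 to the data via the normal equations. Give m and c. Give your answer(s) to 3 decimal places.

m = 0.935, c = 1.004

Normal-equation sums: Σ1 = 6, Σt^2 = 108, Σt^2·t^2 = 3876.
And Σy = 114, Σt^2·y = 3991.
MᵀM·[m, c]ᵀ = Mᵀy becomes [[6, 108]; [108, 3876]]·[m, c]ᵀ = [114, 3991]ᵀ.
Eliminating c: 3876·(row 1) − 108·(row 2) gives 11592·m = 3876·114 − 108·3991 = 10836, so m = 43/46.
Then c = (3991 − 108·(43/46))/3876 = 277/276.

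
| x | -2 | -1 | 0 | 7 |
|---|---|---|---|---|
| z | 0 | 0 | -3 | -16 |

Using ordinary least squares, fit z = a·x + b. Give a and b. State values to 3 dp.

a = -1.860, b = -2.890

With design matrix A, AᵀA = [[54, 4]; [4, 4]] and Aᵀz = [-112, -19]ᵀ.
Determinant 54·4 − 4² = 200.
a = ((-112)·4 − 4·(-19))/200 = -93/50; b = (54·(-19) − 4·(-112))/200 = -289/100.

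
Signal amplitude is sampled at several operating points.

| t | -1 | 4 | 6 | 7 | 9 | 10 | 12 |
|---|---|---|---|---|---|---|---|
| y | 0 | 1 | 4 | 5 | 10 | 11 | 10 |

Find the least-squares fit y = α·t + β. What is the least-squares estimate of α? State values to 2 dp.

Setting ∂/∂α … = 0 gives: 427·α + 47·β = 383;  47·α + 7·β = 41.
(Σt·t = 427, Σt = 47, Σ1 = 7, Σt·y = 383, Σy = 41.)
Eliminating β: 7·(row 1) − 47·(row 2) gives 780·α = 7·383 − 47·41 = 754, so α = 29/30.
Then β = (41 − 47·(29/30))/7 = -19/30.

α = 0.97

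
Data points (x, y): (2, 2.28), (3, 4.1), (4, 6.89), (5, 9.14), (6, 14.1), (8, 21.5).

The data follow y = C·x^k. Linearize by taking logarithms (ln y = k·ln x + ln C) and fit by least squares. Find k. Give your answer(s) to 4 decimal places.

Taking logs, ln y = k·ln x + ln C, so regress ln y on ln x.
Σln x = 8.6587, Σ(ln x)² = 13.7340, Σln y = 12.0921, Σln x·ln y = 19.4793.
Normal system: [[13.7340, 8.6587]; [8.6587, 6]]·[k, ln C]ᵀ = [19.4793, 12.0921]ᵀ.
Δ = 13.7340·6 − (8.6587)² = 7.4309; k = (19.4793·6 − 8.6587·12.0921)/7.4309 = 1.63829, ln C = (13.7340·12.0921 − 8.6587·19.4793)/7.4309 = -0.34889.

k = 1.6383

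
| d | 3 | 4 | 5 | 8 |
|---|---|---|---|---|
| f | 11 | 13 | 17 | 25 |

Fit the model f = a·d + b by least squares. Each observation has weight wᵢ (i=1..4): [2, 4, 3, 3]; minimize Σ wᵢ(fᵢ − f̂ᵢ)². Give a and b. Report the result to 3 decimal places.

a = 2.887, b = 1.994

AᵀWA·[a, b]ᵀ = AᵀWf reads: 349·a + 61·b = 1129;  61·a + 12·b = 200.
(Σwᵢ·d·d = 349, Σwᵢ·d = 61, Σwᵢ·1 = 12, Σwᵢ·d·f = 1129, Σwᵢ·f = 200.)
Determinant 349·12 − 61² = 467.
a = (1129·12 − 61·200)/467 = 1348/467; b = (349·200 − 61·1129)/467 = 931/467.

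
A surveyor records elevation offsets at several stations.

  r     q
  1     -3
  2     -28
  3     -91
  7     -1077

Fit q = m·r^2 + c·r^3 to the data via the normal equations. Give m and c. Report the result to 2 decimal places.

m = -1.13, c = -2.98

Compute the Gram sums: Σr^2·r^2 = 2499, Σr^2·r^3 = 17083, Σr^3·r^3 = 118443.
Right-hand side: Σr^2·q = -53707, Σr^3·q = -372095.
Normal equations: [[2499, 17083]; [17083, 118443]]·[m, c]ᵀ = [-53707, -372095]ᵀ.
Δ = 2499·118443 − 17083² = 4160168.
m = ((-53707)·118443 − 17083·(-372095))/4160168 = -1179829/1040042; c = (2499·(-372095) − 17083·(-53707))/4160168 = -3097181/1040042.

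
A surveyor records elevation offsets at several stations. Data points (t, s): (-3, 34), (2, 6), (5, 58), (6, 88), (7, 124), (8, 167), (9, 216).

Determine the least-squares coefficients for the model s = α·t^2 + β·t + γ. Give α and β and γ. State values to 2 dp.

α = 3.01, β = -2.99, γ = -1.62

The normal system MᵀM·[α, β, γ]ᵀ = Mᵀs is [[15076, 1906, 268]; [1906, 268, 34]; [268, 34, 7]]·[α, β, γ]ᵀ = [39208, 4876, 693]ᵀ.
Inverting the 3×3 Gram matrix, [α, β, γ]ᵀ = [5073/1687, -45340/15183, -24671/15183]ᵀ.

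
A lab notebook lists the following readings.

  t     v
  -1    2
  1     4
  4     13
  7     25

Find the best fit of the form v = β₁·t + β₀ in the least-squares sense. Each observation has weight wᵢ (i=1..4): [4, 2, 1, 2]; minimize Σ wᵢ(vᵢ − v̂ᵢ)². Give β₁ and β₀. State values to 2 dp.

Setting ∂/∂β₁ … = 0 gives: 120·β₁ + 16·β₀ = 402;  16·β₁ + 9·β₀ = 79.
(Σwᵢ·t·t = 120, Σwᵢ·t = 16, Σwᵢ·1 = 9, Σwᵢ·t·v = 402, Σwᵢ·v = 79.)
Δ = 120·9 − 16² = 824.
β₁ = (402·9 − 16·79)/824 = 1177/412; β₀ = (120·79 − 16·402)/824 = 381/103.

β₁ = 2.86, β₀ = 3.70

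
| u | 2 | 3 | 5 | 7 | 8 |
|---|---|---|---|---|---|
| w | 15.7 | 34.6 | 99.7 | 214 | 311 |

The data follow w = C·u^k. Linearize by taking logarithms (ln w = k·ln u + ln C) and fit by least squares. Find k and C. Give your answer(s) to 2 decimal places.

k = 2.14, C = 3.41

Taking logs, ln w = k·ln u + ln C, so regress ln w on ln u.
Σln u = 7.4265, Σ(ln u)² = 12.3883, Σln w = 22.0054, Σln u·ln w = 35.5862.
Normal system: [[12.3883, 7.4265]; [7.4265, 5]]·[k, ln C]ᵀ = [35.5862, 22.0054]ᵀ.
Solving (det = 6.7880): k = 2.13705, ln C = 1.22691, so C = exp(1.22691) = 3.41069.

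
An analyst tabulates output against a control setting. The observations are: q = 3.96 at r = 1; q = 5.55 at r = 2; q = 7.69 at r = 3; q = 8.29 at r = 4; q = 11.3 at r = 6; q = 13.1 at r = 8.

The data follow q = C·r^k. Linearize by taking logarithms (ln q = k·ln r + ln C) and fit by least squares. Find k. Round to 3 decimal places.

k = 0.584

Let Y = ln q. Fitting Y = k·ln r + ln C by least squares:
Sums: Σln r = 7.0493, Σ(ln r)² = 11.1437, Σln q = 12.2424, Σln r·ln q = 16.0553.
Normal system: [[11.1437, 7.0493]; [7.0493, 6]]·[k, ln C]ᵀ = [16.0553, 12.2424]ᵀ.
Slope k = (n·Σln r·ln q − Σln r·Σln q)/(n·Σ(ln r)² − (Σln r)²) = (6·16.0553 − 7.0493·12.2424)/17.1702 = 0.58427; ln C = (Σln q − k·Σln r)/n = 1.35396.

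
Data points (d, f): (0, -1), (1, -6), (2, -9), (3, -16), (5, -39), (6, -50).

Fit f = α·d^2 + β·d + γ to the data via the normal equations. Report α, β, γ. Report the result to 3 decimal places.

The normal system MᵀM·[α, β, γ]ᵀ = Mᵀf is [[2019, 377, 75]; [377, 75, 17]; [75, 17, 6]]·[α, β, γ]ᵀ = [-2961, -567, -121]ᵀ.
Row-reducing yields α = -61/60, β = -297/140, γ = -152/105.

α = -1.017, β = -2.121, γ = -1.448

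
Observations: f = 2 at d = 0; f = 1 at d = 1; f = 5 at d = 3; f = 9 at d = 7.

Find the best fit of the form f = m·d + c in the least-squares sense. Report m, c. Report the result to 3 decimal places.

Compute the Gram sums: Σd·d = 59, Σd = 11, Σ1 = 4.
For Xᵀf: Σd·f = 79, Σf = 17.
So XᵀX·[m, c]ᵀ = Xᵀf: [[59, 11]; [11, 4]]·[m, c]ᵀ = [79, 17]ᵀ.
Δ = 59·4 − 11² = 115.
m = (79·4 − 11·17)/115 = 129/115; c = (59·17 − 11·79)/115 = 134/115.

m = 1.122, c = 1.165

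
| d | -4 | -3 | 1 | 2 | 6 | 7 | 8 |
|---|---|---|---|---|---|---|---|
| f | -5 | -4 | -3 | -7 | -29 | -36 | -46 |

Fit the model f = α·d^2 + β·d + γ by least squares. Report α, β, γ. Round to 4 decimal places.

Compute the Gram sums: Σd^2·d^2 = 8147, Σd^2·d = 989, Σd^2 = 179, Σd·d = 179, Σd = 17, Σ1 = 7.
Right-hand side: Σd^2·f = -5899, Σd·f = -779, Σf = -130.
MᵀM·[α, β, γ]ᵀ = Mᵀf becomes [[8147, 989, 179]; [989, 179, 17]; [179, 17, 7]]·[α, β, γ]ᵀ = [-5899, -779, -130]ᵀ.
Row-reducing yields α = -171119/322644, β = -396673/322644, γ = -108809/53774.

α = -0.5304, β = -1.2294, γ = -2.0234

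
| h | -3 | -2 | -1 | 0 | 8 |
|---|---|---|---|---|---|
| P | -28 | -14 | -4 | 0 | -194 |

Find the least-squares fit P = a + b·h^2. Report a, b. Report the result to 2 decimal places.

Entries of AᵀA: Σ1 = 5, Σh^2 = 78, Σh^2·h^2 = 4194.
Right-hand side: ΣP = -240, Σh^2·P = -12728.
Eliminating b: 4194·(row 1) − 78·(row 2) gives 14886·a = 4194·(-240) − 78·(-12728) = -13776, so a = -2296/2481.
Then b = ((-12728) − 78·(-2296/2481))/4194 = -22460/7443.

a = -0.93, b = -3.02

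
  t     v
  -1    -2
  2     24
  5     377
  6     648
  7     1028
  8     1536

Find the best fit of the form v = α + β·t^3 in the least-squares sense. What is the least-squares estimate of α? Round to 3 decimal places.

α = 0.827

The normal equations are: 6·α + 1203·β = 3611;  1203·α + 442139·β = 1326323.
Determinant 6·442139 − 1203² = 1205625.
α = (3611·442139 − 1203·1326323)/1205625 = 199472/241125; β = (6·1326323 − 1203·3611)/1205625 = 240927/80375.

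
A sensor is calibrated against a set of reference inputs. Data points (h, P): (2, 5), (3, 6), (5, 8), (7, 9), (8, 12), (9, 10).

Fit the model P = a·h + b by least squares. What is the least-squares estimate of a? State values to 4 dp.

a = 0.8559

Entries of AᵀA: Σh·h = 232, Σh = 34, Σ1 = 6.
Moment sums: Σh·P = 317, ΣP = 50.
So AᵀA·[a, b]ᵀ = AᵀP: [[232, 34]; [34, 6]]·[a, b]ᵀ = [317, 50]ᵀ.
det = 232·6 − 34² = 236.
a = (317·6 − 34·50)/236 = 101/118; b = (232·50 − 34·317)/236 = 411/118.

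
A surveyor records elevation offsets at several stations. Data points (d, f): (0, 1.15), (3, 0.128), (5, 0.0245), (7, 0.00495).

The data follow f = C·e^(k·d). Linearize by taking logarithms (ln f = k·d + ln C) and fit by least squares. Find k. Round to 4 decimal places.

k = -0.7802

Linearized form: ln f = k·d + ln C. From the 4 transformed points,
XᵀX = [[83.0000, 15.0000]; [15.0000, 4]], rhs = [-61.8712, -10.9334]ᵀ  (here Σd = 15.0000, Σ(d)² = 83.0000, Σln f = -10.9334, Σd·ln f = -61.8712).
Solving (det = 107.0000): k = -0.78022, ln C = 0.19247.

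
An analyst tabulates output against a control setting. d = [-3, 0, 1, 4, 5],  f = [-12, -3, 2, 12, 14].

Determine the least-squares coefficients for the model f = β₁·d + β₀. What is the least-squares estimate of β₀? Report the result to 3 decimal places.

β₀ = -2.083

Setting ∂/∂β₁ … = 0 gives: 51·β₁ + 7·β₀ = 156;  7·β₁ + 5·β₀ = 13.
(Σd·d = 51, Σd = 7, Σ1 = 5, Σd·f = 156, Σf = 13.)
Δ = 51·5 − 7² = 206.
β₁ = (156·5 − 7·13)/206 = 689/206; β₀ = (51·13 − 7·156)/206 = -429/206.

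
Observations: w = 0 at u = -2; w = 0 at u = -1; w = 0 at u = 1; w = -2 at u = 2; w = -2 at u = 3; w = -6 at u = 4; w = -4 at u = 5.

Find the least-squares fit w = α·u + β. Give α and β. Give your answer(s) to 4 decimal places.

The normal equations are: 60·α + 12·β = -54;  12·α + 7·β = -14.
(Σu·u = 60, Σu = 12, Σ1 = 7, Σu·w = -54, Σw = -14.)
Determinant 60·7 − 12² = 276.
α = ((-54)·7 − 12·(-14))/276 = -35/46; β = (60·(-14) − 12·(-54))/276 = -16/23.

α = -0.7609, β = -0.6957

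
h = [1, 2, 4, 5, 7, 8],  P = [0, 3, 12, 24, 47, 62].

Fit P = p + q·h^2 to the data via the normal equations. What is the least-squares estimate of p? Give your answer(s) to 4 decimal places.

MᵀM·[p, q]ᵀ = MᵀP reads: 6·p + 159·q = 148;  159·p + 7395·q = 7075.
det = 6·7395 − 159² = 19089.
p = (148·7395 − 159·7075)/19089 = -3385/2121; q = (6·7075 − 159·148)/19089 = 2102/2121.

p = -1.5959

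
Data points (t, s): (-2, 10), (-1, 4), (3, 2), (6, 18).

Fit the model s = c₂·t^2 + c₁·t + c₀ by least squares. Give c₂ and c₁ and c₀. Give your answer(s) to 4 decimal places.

Sums needed: Σt^2·t^2 = 1394, Σt^2·t = 234, Σt^2 = 50, Σt·t = 50, Σt = 6, Σ1 = 4.
And Σt^2·s = 710, Σt·s = 90, Σs = 34.
AᵀA·[c₂, c₁, c₀]ᵀ = Aᵀs becomes [[1394, 234, 50]; [234, 50, 6]; [50, 6, 4]]·[c₂, c₁, c₀]ᵀ = [710, 90, 34]ᵀ.
Inverting the 3×3 Gram matrix, [c₂, c₁, c₀]ᵀ = [1371/1562, -3831/1562, 943/781]ᵀ.

c₂ = 0.8777, c₁ = -2.4526, c₀ = 1.2074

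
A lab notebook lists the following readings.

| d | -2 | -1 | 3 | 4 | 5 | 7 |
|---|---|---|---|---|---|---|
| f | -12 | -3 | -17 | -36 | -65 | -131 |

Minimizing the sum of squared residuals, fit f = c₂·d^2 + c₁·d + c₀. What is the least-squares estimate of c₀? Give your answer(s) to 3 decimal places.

c₀ = 3.339

Forming MᵀM = [[3380, 550, 104]; [550, 104, 16]; [104, 16, 6]] and Mᵀf = [-8824, -1410, -264]ᵀ gives MᵀM·[c₂, c₁, c₀]ᵀ = Mᵀf.
Solving the 3×3 system (Gaussian elimination) gives c₂ = -51031/16797, c₁ = 33518/16797, c₀ = 18696/5599.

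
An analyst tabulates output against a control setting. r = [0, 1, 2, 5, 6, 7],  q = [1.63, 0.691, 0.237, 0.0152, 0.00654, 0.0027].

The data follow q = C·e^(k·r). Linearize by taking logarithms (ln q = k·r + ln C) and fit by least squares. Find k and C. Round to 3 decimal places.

k = -0.920, C = 1.613

Taking logs, ln q = k·r + ln C, so regress ln q on r.
Over the data: Σr = 21.0000, Σ(r)² = 115.0000, Σln q = -16.4515, Σr·ln q = -95.7617.
Normal system: [[115.0000, 21.0000]; [21.0000, 6]]·[k, ln C]ᵀ = [-95.7617, -16.4515]ᵀ.
Slope k = (n·Σr·ln q − Σr·Σln q)/(n·Σ(r)² − (Σr)²) = (6·-95.7617 − 21.0000·-16.4515)/249.0000 = -0.92003; ln C = (Σln q − k·Σr)/n = 0.47820, so C = exp(0.47820) = 1.61317.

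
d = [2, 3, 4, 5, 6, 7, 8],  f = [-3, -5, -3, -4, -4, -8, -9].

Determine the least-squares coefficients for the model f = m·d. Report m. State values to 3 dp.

m = -1.010

Setting ∂/∂m … = 0 gives: 203·m = -205.
Hence m = -205 / 203 ≈ -1.00985.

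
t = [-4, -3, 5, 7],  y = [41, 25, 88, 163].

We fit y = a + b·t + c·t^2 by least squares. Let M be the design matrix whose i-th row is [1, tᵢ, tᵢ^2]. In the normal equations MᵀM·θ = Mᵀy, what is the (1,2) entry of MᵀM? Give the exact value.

Row 1 ↔ basis 1, column 2 ↔ basis t, so (MᵀM)_{1,2} = Σᵢ t = (1)·(-4) + (1)·(-3) + (1)·(5) + (1)·(7) = 5.

5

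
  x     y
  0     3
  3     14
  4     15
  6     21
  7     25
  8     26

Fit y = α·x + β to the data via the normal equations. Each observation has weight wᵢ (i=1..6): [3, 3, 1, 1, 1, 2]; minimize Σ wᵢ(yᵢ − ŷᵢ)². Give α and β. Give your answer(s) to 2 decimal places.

α = 2.89, β = 3.86

From the data, Σwᵢ·x·x = 256, Σwᵢ·x = 42, Σwᵢ·1 = 11.
Moment sums: Σwᵢ·x·y = 903, Σwᵢ·y = 164.
AᵀWA·[α, β]ᵀ = AᵀWy becomes [[256, 42]; [42, 11]]·[α, β]ᵀ = [903, 164]ᵀ.
Determinant 256·11 − 42² = 1052.
α = (903·11 − 42·164)/1052 = 3045/1052; β = (256·164 − 42·903)/1052 = 2029/526.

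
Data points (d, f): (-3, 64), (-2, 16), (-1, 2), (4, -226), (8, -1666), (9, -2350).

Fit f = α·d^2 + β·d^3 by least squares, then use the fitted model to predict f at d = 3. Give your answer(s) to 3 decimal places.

From the data, Σd^2·d^2 = 11011, Σd^2·d^3 = 92565, Σd^3·d^3 = 798475.
Moment sums: Σd^2·f = -299948, Σd^3·f = -2582464.
So MᵀM·[α, β]ᵀ = Mᵀf: [[11011, 92565]; [92565, 798475]]·[α, β]ᵀ = [-299948, -2582464]ᵀ.
Eliminating β: 798475·(row 1) − 92565·(row 2) gives 223729000·α = 798475·(-299948) − 92565·(-2582464) = -455199140, so α = -2069087/1016950.
Then β = ((-2582464) − 92565·(-2069087/1016950))/798475 = -1386001/462250.
At d = 3: f̂ = (-2069087/1016950)·(9) + (-1386001/462250)·(27) = -252375606/2542375.

f̂ = -99.268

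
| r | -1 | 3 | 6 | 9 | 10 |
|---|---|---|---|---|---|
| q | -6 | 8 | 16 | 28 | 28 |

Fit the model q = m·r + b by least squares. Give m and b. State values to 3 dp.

Setting ∂/∂m … = 0 gives: 227·m + 27·b = 658;  27·m + 5·b = 74.
(Σr·r = 227, Σr = 27, Σ1 = 5, Σr·q = 658, Σq = 74.)
Eliminating b: 5·(row 1) − 27·(row 2) gives 406·m = 5·658 − 27·74 = 1292, so m = 646/203.
Then b = (74 − 27·(646/203))/5 = -484/203.

m = 3.182, b = -2.384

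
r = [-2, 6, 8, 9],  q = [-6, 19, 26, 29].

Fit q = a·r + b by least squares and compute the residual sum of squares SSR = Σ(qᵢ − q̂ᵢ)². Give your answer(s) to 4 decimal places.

Sums needed: Σr·r = 185, Σr = 21, Σ1 = 4.
And Σr·q = 595, Σq = 68.
Eliminating b: 4·(row 1) − 21·(row 2) gives 299·a = 4·595 − 21·68 = 952, so a = 952/299.
Then b = (68 − 21·(952/299))/4 = 85/299.
Residuals: 25/299, -116/299, 73/299, 18/299; SSR = 66/299.

SSR = 0.2207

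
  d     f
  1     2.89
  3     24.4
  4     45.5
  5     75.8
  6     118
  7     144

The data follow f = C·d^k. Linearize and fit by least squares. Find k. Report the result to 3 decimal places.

k = 2.039

Linearized form: ln f = k·ln d + ln C. From the 6 transformed points,
AᵀA = [[12.7160, 7.8320]; [7.8320, 6]], rhs = [33.9866, 22.1421]ᵀ  (here Σln d = 7.8320, Σ(ln d)² = 12.7160, Σln f = 22.1421, Σln d·ln f = 33.9866).
Slope k = (n·Σln d·ln f − Σln d·Σln f)/(n·Σ(ln d)² − (Σln d)²) = (6·33.9866 − 7.8320·22.1421)/14.9557 = 2.03950; ln C = (Σln f − k·Σln d)/n = 1.02813.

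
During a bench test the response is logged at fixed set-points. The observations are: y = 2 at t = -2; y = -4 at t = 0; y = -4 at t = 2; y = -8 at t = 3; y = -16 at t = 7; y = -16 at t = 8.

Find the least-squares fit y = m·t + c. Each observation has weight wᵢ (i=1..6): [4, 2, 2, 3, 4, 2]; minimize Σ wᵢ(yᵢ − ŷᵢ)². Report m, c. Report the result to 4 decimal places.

m = -1.8782, c = -2.1158

XᵀWX·[m, c]ᵀ = XᵀWy reads: 375·m + 49·c = -808;  49·m + 17·c = -128.
det = 375·17 − 49² = 3974.
m = ((-808)·17 − 49·(-128))/3974 = -3732/1987; c = (375·(-128) − 49·(-808))/3974 = -4204/1987.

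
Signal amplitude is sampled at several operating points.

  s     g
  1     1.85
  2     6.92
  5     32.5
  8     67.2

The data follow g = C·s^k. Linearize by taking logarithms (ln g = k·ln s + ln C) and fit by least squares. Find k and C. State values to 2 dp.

k = 1.73, C = 1.95

Taking logs, ln g = k·ln s + ln C, so regress ln g on ln s.
Σln s = 4.3820, Σ(ln s)² = 7.3948, Σln g = 10.2385, Σln s·ln g = 15.6933.
Equations: 7.3948·k + 4.3820·ln C = 15.6933;  4.3820·k + 4·ln C = 10.2385.
Solving (det = 10.3771): k = 1.72569, ln C = 0.66912, so C = exp(0.66912) = 1.95253.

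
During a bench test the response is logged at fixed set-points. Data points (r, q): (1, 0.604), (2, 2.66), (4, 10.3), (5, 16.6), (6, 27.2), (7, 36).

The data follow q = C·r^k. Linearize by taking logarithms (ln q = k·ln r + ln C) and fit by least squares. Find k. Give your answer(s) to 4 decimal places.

k = 2.0912

Linearized form: ln q = k·ln r + ln C. From the 6 transformed points,
AᵀA = [[11.9895, 7.4265]; [7.4265, 6]], rhs = [21.3245, 12.5024]ᵀ  (here Σln r = 7.4265, Σ(ln r)² = 11.9895, Σln q = 12.5024, Σln r·ln q = 21.3245).
Solving (det = 16.7835): k = 2.09117, ln C = -0.50462.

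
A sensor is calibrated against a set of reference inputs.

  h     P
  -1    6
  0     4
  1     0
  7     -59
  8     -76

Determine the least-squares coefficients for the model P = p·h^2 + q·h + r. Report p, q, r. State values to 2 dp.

p = -0.89, q = -2.80, r = 3.97

XᵀX·[p, q, r]ᵀ = XᵀP reads: 6499·p + 855·q + 115·r = -7749;  855·p + 115·q + 15·r = -1027;  115·p + 15·q + 5·r = -125.
(Σh^2·h^2 = 6499, Σh^2·h = 855, Σh^2 = 115, Σh·h = 115, Σh = 15, Σ1 = 5, Σh^2·P = -7749, Σh·P = -1027, ΣP = -125.)
Solving the 3×3 system (Gaussian elimination) gives p = -433/484, q = -6767/2420, r = 2399/605.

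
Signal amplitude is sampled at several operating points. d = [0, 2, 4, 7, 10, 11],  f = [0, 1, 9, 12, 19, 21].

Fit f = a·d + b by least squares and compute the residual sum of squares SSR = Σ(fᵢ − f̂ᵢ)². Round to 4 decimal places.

SSR = 9.9075

Forming AᵀA = [[290, 34]; [34, 6]] and Aᵀf = [543, 62]ᵀ gives AᵀA·[a, b]ᵀ = Aᵀf.
Determinant 290·6 − 34² = 584.
a = (543·6 − 34·62)/584 = 575/292; b = (290·62 − 34·543)/584 = -241/292.
Residuals: 241/292, -617/292, 569/292, -70/73, 39/292, 12/73; SSR = 2893/292.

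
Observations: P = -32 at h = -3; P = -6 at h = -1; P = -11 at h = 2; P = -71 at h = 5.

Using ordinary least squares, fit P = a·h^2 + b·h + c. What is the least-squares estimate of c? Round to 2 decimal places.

Forming MᵀM = [[723, 105, 39]; [105, 39, 3]; [39, 3, 4]] and MᵀP = [-2113, -275, -120]ᵀ gives MᵀM·[a, b, c]ᵀ = MᵀP.
Inverting the 3×3 Gram matrix, [a, b, c]ᵀ = [-1529/508, 1783/1524, -389/254]ᵀ.

c = -1.53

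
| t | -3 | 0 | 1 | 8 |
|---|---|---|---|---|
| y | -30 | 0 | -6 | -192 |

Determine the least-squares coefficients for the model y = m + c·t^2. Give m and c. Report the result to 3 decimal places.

m = -2.033, c = -2.971

Setting ∂/∂m … = 0 gives: 4·m + 74·c = -228;  74·m + 4178·c = -12564.
(Σ1 = 4, Σt^2 = 74, Σt^2·t^2 = 4178, Σy = -228, Σt^2·y = -12564.)
Determinant 4·4178 − 74² = 11236.
m = ((-228)·4178 − 74·(-12564))/11236 = -5712/2809; c = (4·(-12564) − 74·(-228))/11236 = -8346/2809.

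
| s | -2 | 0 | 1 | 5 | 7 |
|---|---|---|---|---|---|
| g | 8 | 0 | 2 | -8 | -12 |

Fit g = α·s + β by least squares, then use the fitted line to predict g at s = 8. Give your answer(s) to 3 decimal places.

Forming XᵀX = [[79, 11]; [11, 5]] and Xᵀg = [-138, -10]ᵀ gives XᵀX·[α, β]ᵀ = Xᵀg.
Determinant 79·5 − 11² = 274.
α = ((-138)·5 − 11·(-10))/274 = -290/137; β = (79·(-10) − 11·(-138))/274 = 364/137.
At s = 8: ĝ = (-290/137)·(8) + (364/137)·(1) = -1956/137.

ĝ = -14.277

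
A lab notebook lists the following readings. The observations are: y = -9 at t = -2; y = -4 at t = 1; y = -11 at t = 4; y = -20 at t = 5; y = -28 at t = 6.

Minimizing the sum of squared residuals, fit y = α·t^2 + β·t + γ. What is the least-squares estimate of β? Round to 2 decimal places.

β = 1.20

The normal system AᵀA·[α, β, γ]ᵀ = Aᵀy is [[2194, 398, 82]; [398, 82, 14]; [82, 14, 5]]·[α, β, γ]ᵀ = [-1724, -298, -72]ᵀ.
Row-reducing yields α = -2923/3328, β = 4005/3328, γ = -175/52.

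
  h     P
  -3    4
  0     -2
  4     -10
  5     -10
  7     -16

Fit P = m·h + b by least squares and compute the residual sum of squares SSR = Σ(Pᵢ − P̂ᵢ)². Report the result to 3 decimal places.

SSR = 2.847

MᵀM·[m, b]ᵀ = MᵀP reads: 99·m + 13·b = -214;  13·m + 5·b = -34.
Determinant 99·5 − 13² = 326.
m = ((-214)·5 − 13·(-34))/326 = -314/163; b = (99·(-34) − 13·(-214))/326 = -292/163.
Residuals: 2/163, -34/163, -82/163, 232/163, -118/163; SSR = 464/163.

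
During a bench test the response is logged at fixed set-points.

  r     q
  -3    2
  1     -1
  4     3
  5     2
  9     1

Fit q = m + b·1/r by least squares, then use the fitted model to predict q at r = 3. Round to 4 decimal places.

With design matrix M, MᵀM = [[5, 221/180]; [221/180, 39721/32400]] and Mᵀq = [7, -73/180]ᵀ.
Eliminating b: (39721/32400)·(row 1) − (221/180)·(row 2) gives (37441/8100)·m = (39721/32400)·7 − (221/180)·(-73/180) = 4903/540, so m = 73545/37441.
Then b = ((-73/180) − (221/180)·(73545/37441))/(39721/32400) = -86040/37441.
At r = 3: q̂ = (73545/37441)·(1) + (-86040/37441)·(1/3) = 44865/37441.

q̂ = 1.1983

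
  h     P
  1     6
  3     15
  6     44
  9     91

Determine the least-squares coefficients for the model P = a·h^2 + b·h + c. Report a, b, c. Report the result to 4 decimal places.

a = 1.0125, b = 0.5072, c = 4.4449

Forming MᵀM = [[7939, 973, 127]; [973, 127, 19]; [127, 19, 4]] and MᵀP = [9096, 1134, 156]ᵀ gives MᵀM·[a, b, c]ᵀ = MᵀP.
Inverting the 3×3 Gram matrix, [a, b, c]ᵀ = [1543/1524, 773/1524, 1129/254]ᵀ.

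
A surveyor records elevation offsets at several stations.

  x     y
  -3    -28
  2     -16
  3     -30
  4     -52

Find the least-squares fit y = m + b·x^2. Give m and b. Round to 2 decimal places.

m = -2.74, b = -3.03

Normal-equation sums: Σ1 = 4, Σx^2 = 38, Σx^2·x^2 = 434.
Right-hand side: Σy = -126, Σx^2·y = -1418.
MᵀM·[m, b]ᵀ = Mᵀy becomes [[4, 38]; [38, 434]]·[m, b]ᵀ = [-126, -1418]ᵀ.
Eliminating b: 434·(row 1) − 38·(row 2) gives 292·m = 434·(-126) − 38·(-1418) = -800, so m = -200/73.
Then b = ((-1418) − 38·(-200/73))/434 = -221/73.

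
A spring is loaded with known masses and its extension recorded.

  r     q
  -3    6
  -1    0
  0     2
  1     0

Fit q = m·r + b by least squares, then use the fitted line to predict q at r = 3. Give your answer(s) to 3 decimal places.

q̂ = -3.143

With design matrix M, MᵀM = [[11, -3]; [-3, 4]] and Mᵀq = [-18, 8]ᵀ.
Eliminating b: 4·(row 1) − (-3)·(row 2) gives 35·m = 4·(-18) − (-3)·8 = -48, so m = -48/35.
Then b = (8 − (-3)·(-48/35))/4 = 34/35.
At r = 3: q̂ = (-48/35)·(3) + (34/35)·(1) = -22/7.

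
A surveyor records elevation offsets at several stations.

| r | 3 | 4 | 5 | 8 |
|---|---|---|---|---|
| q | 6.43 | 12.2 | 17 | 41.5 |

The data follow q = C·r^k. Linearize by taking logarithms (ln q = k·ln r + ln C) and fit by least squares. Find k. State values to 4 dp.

k = 1.8727

Linearized form: ln q = k·ln r + ln C. From the 4 transformed points,
Sums: Σln r = 6.1738, Σ(ln r)² = 10.0431, Σln q = 10.9213, Σln r·ln q = 17.8195.
Normal system: [[10.0431, 6.1738]; [6.1738, 4]]·[k, ln C]ᵀ = [17.8195, 10.9213]ᵀ.
Solving (det = 2.0569): k = 1.87272, ln C = -0.16011.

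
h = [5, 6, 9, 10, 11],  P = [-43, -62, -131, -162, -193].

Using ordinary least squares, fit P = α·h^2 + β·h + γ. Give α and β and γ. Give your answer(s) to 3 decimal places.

Compute the Gram sums: Σh^2·h^2 = 33123, Σh^2·h = 3401, Σh^2 = 363, Σh·h = 363, Σh = 41, Σ1 = 5.
Right-hand side: Σh^2·P = -53471, Σh·P = -5509, ΣP = -591.
So MᵀM·[α, β, γ]ᵀ = MᵀP: [[33123, 3401, 363]; [3401, 363, 41]; [363, 41, 5]]·[α, β, γ]ᵀ = [-53471, -5509, -591]ᵀ.
Inverting the 3×3 Gram matrix, [α, β, γ]ᵀ = [-573/406, -967/406, 110/29]ᵀ.

α = -1.411, β = -2.382, γ = 3.793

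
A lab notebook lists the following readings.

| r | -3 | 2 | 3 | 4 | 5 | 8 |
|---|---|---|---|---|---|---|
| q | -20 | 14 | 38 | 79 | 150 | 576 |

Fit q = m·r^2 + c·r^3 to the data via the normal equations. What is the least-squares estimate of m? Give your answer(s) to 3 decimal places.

m = 0.953

MᵀM·[m, c]ᵀ = Mᵀq reads: 5155·m + 36949·c = 42096;  36949·m + 283387·c = 320396.
(Σr^2·r^2 = 5155, Σr^2·r^3 = 36949, Σr^3·r^3 = 283387, Σr^2·q = 42096, Σr^3·q = 320396.)
Eliminating c: 283387·(row 1) − 36949·(row 2) gives 95631384·m = 283387·42096 − 36949·320396 = 91147348, so m = 22786837/23907846.
Then c = (320396 − 36949·(22786837/23907846))/283387 = 24059069/23907846.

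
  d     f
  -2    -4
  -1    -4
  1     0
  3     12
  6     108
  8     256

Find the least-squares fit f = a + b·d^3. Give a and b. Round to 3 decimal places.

The normal equations are: 6·a + 747·b = 368;  747·a + 309595·b = 154760.
Δ = 6·309595 − 747² = 1299561.
a = (368·309595 − 747·154760)/1299561 = -1674760/1299561; b = (6·154760 − 747·368)/1299561 = 217888/433187.

a = -1.289, b = 0.503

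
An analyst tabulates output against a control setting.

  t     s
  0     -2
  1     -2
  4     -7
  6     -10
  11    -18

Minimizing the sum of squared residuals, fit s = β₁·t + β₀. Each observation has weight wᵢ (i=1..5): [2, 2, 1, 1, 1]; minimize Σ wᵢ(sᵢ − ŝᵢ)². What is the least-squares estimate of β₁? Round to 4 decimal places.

Compute the Gram sums: Σwᵢ·t·t = 175, Σwᵢ·t = 23, Σwᵢ·1 = 7.
Moment sums: Σwᵢ·t·s = -290, Σwᵢ·s = -43.
So MᵀWM·[β₁, β₀]ᵀ = MᵀWs: [[175, 23]; [23, 7]]·[β₁, β₀]ᵀ = [-290, -43]ᵀ.
det = 175·7 − 23² = 696.
β₁ = ((-290)·7 − 23·(-43))/696 = -347/232; β₀ = (175·(-43) − 23·(-290))/696 = -285/232.

β₁ = -1.4957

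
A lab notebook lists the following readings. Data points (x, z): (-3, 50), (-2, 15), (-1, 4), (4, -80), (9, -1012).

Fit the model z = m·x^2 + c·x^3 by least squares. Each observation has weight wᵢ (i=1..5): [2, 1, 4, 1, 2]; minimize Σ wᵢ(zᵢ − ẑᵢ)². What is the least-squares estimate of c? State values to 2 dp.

c = -1.50

Entries of MᵀWM: Σwᵢ·x^2·x^2 = 13560, Σwᵢ·x^2·x^3 = 118600, Σwᵢ·x^3·x^3 = 1068504.
And Σwᵢ·x^2·z = -164248, Σwᵢ·x^3·z = -1483452.
MᵀWM·[m, c]ᵀ = MᵀWz becomes [[13560, 118600]; [118600, 1068504]]·[m, c]ᵀ = [-164248, -1483452]ᵀ.
Determinant 13560·1068504 − 118600² = 422954240.
m = ((-164248)·1068504 − 118600·(-1483452))/422954240 = 13680069/13217320; c = (13560·(-1483452) − 118600·(-164248))/422954240 = -3973727/2643464.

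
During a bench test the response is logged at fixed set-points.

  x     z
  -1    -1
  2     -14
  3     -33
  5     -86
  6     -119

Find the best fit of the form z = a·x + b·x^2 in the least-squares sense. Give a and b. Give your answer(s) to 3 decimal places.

Setting ∂/∂a … = 0 gives: 75·a + 375·b = -1270;  375·a + 2019·b = -6788.
(Σx·x = 75, Σx·x^2 = 375, Σx^2·x^2 = 2019, Σx·z = -1270, Σx^2·z = -6788.)
Eliminating b: 2019·(row 1) − 375·(row 2) gives 10800·a = 2019·(-1270) − 375·(-6788) = -18630, so a = -69/40.
Then b = ((-6788) − 375·(-69/40))/2019 = -73/24.

a = -1.725, b = -3.042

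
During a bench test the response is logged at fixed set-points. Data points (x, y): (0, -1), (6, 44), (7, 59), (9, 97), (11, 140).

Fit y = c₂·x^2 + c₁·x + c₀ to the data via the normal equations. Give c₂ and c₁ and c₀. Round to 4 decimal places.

c₂ = 1.0595, c₁ = 1.2233, c₀ = -1.0909

Entries of AᵀA: Σx^2·x^2 = 24899, Σx^2·x = 2619, Σx^2 = 287, Σx·x = 287, Σx = 33, Σ1 = 5.
For Aᵀy: Σx^2·y = 29272, Σx·y = 3090, Σy = 339.
AᵀA·[c₂, c₁, c₀]ᵀ = Aᵀy becomes [[24899, 2619, 287]; [2619, 287, 33]; [287, 33, 5]]·[c₂, c₁, c₀]ᵀ = [29272, 3090, 339]ᵀ.
Solving the 3×3 system (Gaussian elimination) gives c₂ = 152807/144222, c₁ = 58811/48074, c₀ = -78664/72111.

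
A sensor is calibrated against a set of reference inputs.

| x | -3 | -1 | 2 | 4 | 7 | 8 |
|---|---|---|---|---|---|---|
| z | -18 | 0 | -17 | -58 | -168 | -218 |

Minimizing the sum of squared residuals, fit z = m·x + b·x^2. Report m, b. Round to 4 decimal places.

m = -2.7574, b = -3.0453

Normal-equation sums: Σx·x = 143, Σx·x^2 = 899, Σx^2·x^2 = 6851.
For Aᵀz: Σx·z = -3132, Σx^2·z = -23342.
So AᵀA·[m, b]ᵀ = Aᵀz: [[143, 899]; [899, 6851]]·[m, b]ᵀ = [-3132, -23342]ᵀ.
det = 143·6851 − 899² = 171492.
m = ((-3132)·6851 − 899·(-23342))/171492 = -7627/2766; b = (143·(-23342) − 899·(-3132))/171492 = -261119/85746.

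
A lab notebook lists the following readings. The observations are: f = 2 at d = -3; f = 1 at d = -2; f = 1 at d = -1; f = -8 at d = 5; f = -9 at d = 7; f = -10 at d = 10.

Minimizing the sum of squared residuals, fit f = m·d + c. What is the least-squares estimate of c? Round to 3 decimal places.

c = -1.069

From the data, Σd·d = 188, Σd = 16, Σ1 = 6.
Right-hand side: Σd·f = -212, Σf = -23.
XᵀX·[m, c]ᵀ = Xᵀf becomes [[188, 16]; [16, 6]]·[m, c]ᵀ = [-212, -23]ᵀ.
Eliminating c: 6·(row 1) − 16·(row 2) gives 872·m = 6·(-212) − 16·(-23) = -904, so m = -113/109.
Then c = ((-23) − 16·(-113/109))/6 = -233/218.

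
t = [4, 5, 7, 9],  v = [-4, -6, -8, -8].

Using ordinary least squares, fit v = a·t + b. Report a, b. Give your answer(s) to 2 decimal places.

Forming AᵀA = [[171, 25]; [25, 4]] and Aᵀv = [-174, -26]ᵀ gives AᵀA·[a, b]ᵀ = Aᵀv.
det = 171·4 − 25² = 59.
a = ((-174)·4 − 25·(-26))/59 = -46/59; b = (171·(-26) − 25·(-174))/59 = -96/59.

a = -0.78, b = -1.63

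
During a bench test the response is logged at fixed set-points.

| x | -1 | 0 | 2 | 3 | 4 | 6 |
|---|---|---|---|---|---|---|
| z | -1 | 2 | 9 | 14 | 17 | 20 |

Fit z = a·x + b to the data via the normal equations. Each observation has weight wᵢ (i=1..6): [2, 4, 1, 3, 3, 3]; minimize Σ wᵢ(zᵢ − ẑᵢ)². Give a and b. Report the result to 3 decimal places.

a = 3.199, b = 2.703

With design matrix A, AᵀWA = [[189, 39]; [39, 16]] and AᵀWz = [710, 168]ᵀ.
Determinant 189·16 − 39² = 1503.
a = (710·16 − 39·168)/1503 = 4808/1503; b = (189·168 − 39·710)/1503 = 1354/501.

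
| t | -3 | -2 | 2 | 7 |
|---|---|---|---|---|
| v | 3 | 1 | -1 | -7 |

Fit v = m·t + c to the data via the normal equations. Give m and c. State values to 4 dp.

Entries of XᵀX: Σt·t = 66, Σt = 4, Σ1 = 4.
For Xᵀv: Σt·v = -62, Σv = -4.
So XᵀX·[m, c]ᵀ = Xᵀv: [[66, 4]; [4, 4]]·[m, c]ᵀ = [-62, -4]ᵀ.
det = 66·4 − 4² = 248.
m = ((-62)·4 − 4·(-4))/248 = -29/31; c = (66·(-4) − 4·(-62))/248 = -2/31.

m = -0.9355, c = -0.0645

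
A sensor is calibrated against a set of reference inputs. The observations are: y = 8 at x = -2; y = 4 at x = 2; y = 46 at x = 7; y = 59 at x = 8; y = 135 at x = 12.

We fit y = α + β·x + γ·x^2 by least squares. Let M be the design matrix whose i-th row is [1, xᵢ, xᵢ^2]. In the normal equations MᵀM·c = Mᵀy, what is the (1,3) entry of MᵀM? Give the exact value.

Row 1 ↔ basis 1, column 3 ↔ basis x^2, so (MᵀM)_{1,3} = Σᵢ x^2 = (1)·(4) + (1)·(4) + (1)·(49) + (1)·(64) + (1)·(144) = 265.

265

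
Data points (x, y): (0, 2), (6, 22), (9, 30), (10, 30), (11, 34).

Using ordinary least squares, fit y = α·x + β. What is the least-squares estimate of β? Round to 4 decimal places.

β = 2.9137

The normal system AᵀA·[α, β]ᵀ = Aᵀy is [[338, 36]; [36, 5]]·[α, β]ᵀ = [1076, 118]ᵀ.
Δ = 338·5 − 36² = 394.
α = (1076·5 − 36·118)/394 = 566/197; β = (338·118 − 36·1076)/394 = 574/197.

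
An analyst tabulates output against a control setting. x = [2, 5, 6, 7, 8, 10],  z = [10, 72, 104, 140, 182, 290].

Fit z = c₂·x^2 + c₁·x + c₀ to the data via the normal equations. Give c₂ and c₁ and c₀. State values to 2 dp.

The normal system MᵀM·[c₂, c₁, c₀]ᵀ = Mᵀz is [[18434, 2204, 278]; [2204, 278, 38]; [278, 38, 6]]·[c₂, c₁, c₀]ᵀ = [53092, 6340, 798]ᵀ.
Inverting the 3×3 Gram matrix, [c₂, c₁, c₀]ᵀ = [1129/385, -29/77, -17/35]ᵀ.

c₂ = 2.93, c₁ = -0.38, c₀ = -0.49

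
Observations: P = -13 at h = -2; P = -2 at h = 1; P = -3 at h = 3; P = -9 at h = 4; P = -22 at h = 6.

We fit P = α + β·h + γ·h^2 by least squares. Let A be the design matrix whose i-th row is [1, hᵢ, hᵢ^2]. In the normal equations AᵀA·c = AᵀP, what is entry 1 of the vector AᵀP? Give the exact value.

Entry 1 ↔ basis 1, so (AᵀP)_{1} = Σᵢ Pᵢ = (1)·(-13) + (1)·(-2) + (1)·(-3) + (1)·(-9) + (1)·(-22) = -49.

-49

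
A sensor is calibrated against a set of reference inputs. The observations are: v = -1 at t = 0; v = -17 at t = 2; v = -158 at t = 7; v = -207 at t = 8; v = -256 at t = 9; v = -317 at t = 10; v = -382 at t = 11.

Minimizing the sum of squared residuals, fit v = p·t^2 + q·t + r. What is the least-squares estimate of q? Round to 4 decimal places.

AᵀA·[p, q, r]ᵀ = Aᵀv reads: 37715·p + 3923·q + 419·r = -119716;  3923·p + 419·q + 47·r = -12472;  419·p + 47·q + 7·r = -1338.
(Σt^2·t^2 = 37715, Σt^2·t = 3923, Σt^2 = 419, Σt·t = 419, Σt = 47, Σ1 = 7, Σt^2·v = -119716, Σt·v = -12472, Σv = -1338.)
Row-reducing yields p = -66377/21974, q = -28929/21974, r = -16399/10987.

q = -1.3165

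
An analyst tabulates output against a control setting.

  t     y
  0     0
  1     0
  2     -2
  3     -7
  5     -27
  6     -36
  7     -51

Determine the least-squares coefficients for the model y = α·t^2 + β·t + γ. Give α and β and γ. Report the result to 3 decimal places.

α = -1.162, β = 0.753, γ = 0.435

From the data, Σt^2·t^2 = 4420, Σt^2·t = 720, Σt^2 = 124, Σt·t = 124, Σt = 24, Σ1 = 7.
Right-hand side: Σt^2·y = -4541, Σt·y = -733, Σy = -123.
So MᵀM·[α, β, γ]ᵀ = Mᵀy: [[4420, 720, 124]; [720, 124, 24]; [124, 24, 7]]·[α, β, γ]ᵀ = [-4541, -733, -123]ᵀ.
Row-reducing yields α = -11813/10164, β = 2551/3388, γ = 158/363.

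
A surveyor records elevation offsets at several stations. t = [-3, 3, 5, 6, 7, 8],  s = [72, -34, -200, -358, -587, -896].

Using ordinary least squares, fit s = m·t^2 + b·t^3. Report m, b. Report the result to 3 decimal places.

m = 2.078, b = -2.009

With design matrix X, XᵀX = [[8580, 60476]; [60476, 443532]] and Xᵀs = [-103653, -765283]ᵀ.
Eliminating b: 443532·(row 1) − 60476·(row 2) gives 148157984·m = 443532·(-103653) − 60476·(-765283) = 307832312, so m = 38479039/18519748.
Then b = ((-765283) − 60476·(38479039/18519748))/443532 = -715407/356149.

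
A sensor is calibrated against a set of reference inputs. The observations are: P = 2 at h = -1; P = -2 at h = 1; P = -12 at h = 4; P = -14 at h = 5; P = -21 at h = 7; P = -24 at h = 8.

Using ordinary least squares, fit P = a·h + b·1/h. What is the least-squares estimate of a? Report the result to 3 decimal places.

a = -2.994

From the data, Σh·h = 156, Σh·1/h = 6, Σ1/h·1/h = 167661/78400.
Right-hand side: Σh·P = -461, Σ1/h·P = -79/5.
det = 156·(167661/78400) − 6² = 5833179/19600.
a = ((-461)·(167661/78400) − 6·(-79/5))/(5833179/19600) = -23286467/7777572; b = (156·(-79/5) − 6·(-461))/(5833179/19600) = 1967840/1944393.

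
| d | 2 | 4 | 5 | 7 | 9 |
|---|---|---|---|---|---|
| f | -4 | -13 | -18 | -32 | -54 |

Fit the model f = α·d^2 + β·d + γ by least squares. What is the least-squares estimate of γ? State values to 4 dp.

γ = -1.8819

XᵀX·[α, β, γ]ᵀ = Xᵀf reads: 9859·α + 1269·β + 175·γ = -6616;  1269·α + 175·β + 27·γ = -860;  175·α + 27·β + 5·γ = -121.
(Σd^2·d^2 = 9859, Σd^2·d = 1269, Σd^2 = 175, Σd·d = 175, Σd = 27, Σ1 = 5, Σd^2·f = -6616, Σd·f = -860, Σf = -121.)
Inverting the 3×3 Gram matrix, [α, β, γ]ᵀ = [-6467/10142, -1/10142, -9543/5071]ᵀ.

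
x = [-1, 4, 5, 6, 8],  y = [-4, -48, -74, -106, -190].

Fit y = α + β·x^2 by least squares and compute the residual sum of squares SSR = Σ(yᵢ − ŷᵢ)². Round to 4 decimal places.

Sums needed: Σ1 = 5, Σx^2 = 142, Σx^2·x^2 = 6274.
Moment sums: Σy = -422, Σx^2·y = -18598.
Δ = 5·6274 − 142² = 11206.
α = ((-422)·6274 − 142·(-18598))/11206 = -3356/5603; β = (5·(-18598) − 142·(-422))/11206 = -16533/5603.
Residuals: -2523/5603, -1060/5603, 2059/5603, 4626/5603, -3102/5603; SSR = 7630/5603.

SSR = 1.3618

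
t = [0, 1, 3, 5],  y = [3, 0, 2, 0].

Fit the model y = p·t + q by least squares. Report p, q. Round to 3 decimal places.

p = -0.356, q = 2.051

From the data, Σt·t = 35, Σt = 9, Σ1 = 4.
Moment sums: Σt·y = 6, Σy = 5.
So XᵀX·[p, q]ᵀ = Xᵀy: [[35, 9]; [9, 4]]·[p, q]ᵀ = [6, 5]ᵀ.
det = 35·4 − 9² = 59.
p = (6·4 − 9·5)/59 = -21/59; q = (35·5 − 9·6)/59 = 121/59.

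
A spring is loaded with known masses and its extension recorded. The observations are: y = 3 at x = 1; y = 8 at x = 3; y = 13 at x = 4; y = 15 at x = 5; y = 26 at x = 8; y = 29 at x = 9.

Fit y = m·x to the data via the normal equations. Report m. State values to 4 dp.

m = 3.1786

Sums needed: Σx·x = 196.
And Σx·y = 623.
So AᵀA·[m]ᵀ = Aᵀy: [[196]]·[m]ᵀ = [623]ᵀ.
Hence m = 623 / 196 ≈ 3.17857.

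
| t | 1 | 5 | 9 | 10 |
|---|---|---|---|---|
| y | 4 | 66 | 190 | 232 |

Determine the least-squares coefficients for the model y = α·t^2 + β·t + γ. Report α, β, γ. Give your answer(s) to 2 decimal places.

The normal system AᵀA·[α, β, γ]ᵀ = Aᵀy is [[17187, 1855, 207]; [1855, 207, 25]; [207, 25, 4]]·[α, β, γ]ᵀ = [40244, 4364, 492]ᵀ.
Row-reducing yields α = 13393/6796, β = 24497/6796, γ = -5143/3398.

α = 1.97, β = 3.60, γ = -1.51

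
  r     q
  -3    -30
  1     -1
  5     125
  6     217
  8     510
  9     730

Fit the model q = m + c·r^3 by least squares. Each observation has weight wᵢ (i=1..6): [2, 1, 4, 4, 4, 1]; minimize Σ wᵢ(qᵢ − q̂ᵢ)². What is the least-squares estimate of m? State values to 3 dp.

The normal equations are: 16·m + 4088·c = 4077;  4088·m + 1830600·c = 1828257.
(Σwᵢ·1 = 16, Σwᵢ·r^3 = 4088, Σwᵢ·r^3·r^3 = 1830600, Σwᵢ·q = 4077, Σwᵢ·r^3·q = 1828257.)
Eliminating c: 1830600·(row 1) − 4088·(row 2) gives 12577856·m = 1830600·4077 − 4088·1828257 = -10558416, so m = -659901/786116.
Then c = (1828257 − 4088·(-659901/786116))/1830600 = 1573167/1572232.

m = -0.839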